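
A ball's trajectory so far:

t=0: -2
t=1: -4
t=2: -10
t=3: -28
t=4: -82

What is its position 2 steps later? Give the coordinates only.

The jumps are -2, -6, -18, -54 — a geometric progression with ratio 3.
step 5: -82 − 162 → -244
step 6: -244 − 486 → -730

-730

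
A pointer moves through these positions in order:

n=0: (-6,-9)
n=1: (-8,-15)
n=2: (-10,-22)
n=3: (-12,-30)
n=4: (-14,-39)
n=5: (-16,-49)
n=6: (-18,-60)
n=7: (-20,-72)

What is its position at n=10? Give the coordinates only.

(-26,-114)

Taking differences between consecutive positions: (-2,-6), (-2,-7), (-2,-8), (-2,-9), (-2,-10), (-2,-11), (-2,-12). These grow by (+0,-1) each step.
step 8: (-20,-72) + (-2,-13) → (-22,-85)
step 9: (-22,-85) + (-2,-14) → (-24,-99)
step 10: (-24,-99) + (-2,-15) → (-26,-114)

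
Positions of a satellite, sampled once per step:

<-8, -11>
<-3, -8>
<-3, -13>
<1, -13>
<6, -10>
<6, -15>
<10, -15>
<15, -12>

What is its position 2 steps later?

Step-to-step displacements: <+5, +3>, <+0, -5>, <+4, +0>, <+5, +3>, <+0, -5>, <+4, +0>, <+5, +3> — a repeating cycle of length 3.
step 8: apply <+0, -5> → <15, -17>
step 9: apply <+4, +0> → <19, -17>

<19, -17>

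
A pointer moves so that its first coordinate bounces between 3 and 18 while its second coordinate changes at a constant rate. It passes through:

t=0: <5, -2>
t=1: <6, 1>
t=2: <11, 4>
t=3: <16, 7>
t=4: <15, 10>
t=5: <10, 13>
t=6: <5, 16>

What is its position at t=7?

The first coordinate travels 5 per step and bounces off the walls at 3 and 18.
  step 7: 5 → 6
The second coordinate changes by +3 each step: at step 7 it is 19.

<6, 19>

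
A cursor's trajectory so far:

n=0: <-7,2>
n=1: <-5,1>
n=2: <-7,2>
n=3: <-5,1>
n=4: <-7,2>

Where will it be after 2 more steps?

<-7,2>

Consecutive displacements <+2,-1>, <-2,+1>, <+2,-1>, <-2,+1> scale by a factor of -1 each step.
step 5: <-7,2> + <+2,-1> → <-5,1>
step 6: <-5,1> + <-2,+1> → <-7,2>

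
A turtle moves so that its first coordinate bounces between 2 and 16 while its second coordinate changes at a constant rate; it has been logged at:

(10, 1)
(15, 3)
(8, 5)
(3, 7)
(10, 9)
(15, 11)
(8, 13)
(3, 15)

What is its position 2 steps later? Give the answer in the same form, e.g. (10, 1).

(15, 19)

The first coordinate reflects between 2 and 16, moving 7 per step.
  step 8: 3 → 10
  step 9: 10 → 15
The second coordinate changes by +2 each step: at step 9 it is 19.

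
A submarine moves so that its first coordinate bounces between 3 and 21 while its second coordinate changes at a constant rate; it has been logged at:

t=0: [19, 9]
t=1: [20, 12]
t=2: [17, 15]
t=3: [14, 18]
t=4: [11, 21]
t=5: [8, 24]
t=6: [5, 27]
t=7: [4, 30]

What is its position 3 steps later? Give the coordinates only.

The first coordinate reflects between 3 and 21, moving 3 per step.
  step 8: 4 → 7
  step 9: 7 → 10
  step 10: 10 → 13
The second coordinate changes by +3 each step: at step 10 it is 39.

[13, 39]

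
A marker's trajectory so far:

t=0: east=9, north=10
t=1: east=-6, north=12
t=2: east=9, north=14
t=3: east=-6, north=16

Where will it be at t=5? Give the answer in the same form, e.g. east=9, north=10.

east=-6, north=20

East: cycles through 9, -6 every 2 steps. Step 5 lands at position 1 of the cycle → -6.
North: linear, +2 per step → 20 at step 5.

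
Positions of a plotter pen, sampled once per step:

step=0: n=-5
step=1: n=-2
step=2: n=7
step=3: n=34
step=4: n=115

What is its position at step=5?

n=358

Consecutive displacements +3, +9, +27, +81 scale by a factor of 3 each step.
step 5: 115 + 243 → n=358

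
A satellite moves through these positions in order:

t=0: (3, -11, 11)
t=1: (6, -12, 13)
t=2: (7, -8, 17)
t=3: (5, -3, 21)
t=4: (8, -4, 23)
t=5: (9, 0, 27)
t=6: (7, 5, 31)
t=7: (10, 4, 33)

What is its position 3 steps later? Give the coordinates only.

The moves between consecutive positions are (+3, -1, +2), (+1, +4, +4), (-2, +5, +4), (+3, -1, +2), (+1, +4, +4), (-2, +5, +4), (+3, -1, +2); they repeat the 3-cycle [(+3, -1, +2), (+1, +4, +4), (-2, +5, +4)].
step 8: apply (+1, +4, +4) → (11, 8, 37)
step 9: apply (-2, +5, +4) → (9, 13, 41)
step 10: apply (+3, -1, +2) → (12, 12, 43)

(12, 12, 43)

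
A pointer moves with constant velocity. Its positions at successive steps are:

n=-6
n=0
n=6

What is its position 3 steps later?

Constant displacement of +6 per step.
step 3: 6 + 6 → n=12
step 4: 12 + 6 → n=18
step 5: 18 + 6 → n=24

n=24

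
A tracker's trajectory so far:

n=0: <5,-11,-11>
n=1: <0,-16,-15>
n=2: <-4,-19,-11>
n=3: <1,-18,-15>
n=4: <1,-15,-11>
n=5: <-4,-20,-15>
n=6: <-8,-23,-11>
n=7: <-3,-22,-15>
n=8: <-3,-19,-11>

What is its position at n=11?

Step-to-step displacements: <-5,-5,-4>, <-4,-3,+4>, <+5,+1,-4>, <+0,+3,+4>, <-5,-5,-4>, <-4,-3,+4>, <+5,+1,-4>, <+0,+3,+4> — a repeating cycle of length 4.
step 9: apply <-5,-5,-4> → <-8,-24,-15>
step 10: apply <-4,-3,+4> → <-12,-27,-11>
step 11: apply <+5,+1,-4> → <-7,-26,-15>

<-7,-26,-15>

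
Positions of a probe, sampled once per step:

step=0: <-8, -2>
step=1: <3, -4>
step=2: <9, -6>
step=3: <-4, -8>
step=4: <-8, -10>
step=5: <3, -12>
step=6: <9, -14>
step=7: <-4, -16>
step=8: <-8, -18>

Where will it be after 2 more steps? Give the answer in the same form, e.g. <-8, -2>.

The first coordinate repeats the cycle [-8, 3, 9, -4] with period 4; step 10 mod 4 = 2, giving 9.
The second coordinate changes by -2 each step, so at step 10 it is -2 + 10·(-2) = -22.

<9, -22>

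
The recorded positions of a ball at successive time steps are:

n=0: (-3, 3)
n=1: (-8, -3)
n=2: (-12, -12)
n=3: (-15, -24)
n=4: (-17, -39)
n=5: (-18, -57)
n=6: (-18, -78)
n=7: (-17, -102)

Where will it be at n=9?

(-12, -159)

First differences are (-5, -6), (-4, -9), (-3, -12), (-2, -15), (-1, -18), (+0, -21), (+1, -24); their common second difference is (+1, -3) (constant acceleration).
step 8: (-17, -102) + (+2, -27) → (-15, -129)
step 9: (-15, -129) + (+3, -30) → (-12, -159)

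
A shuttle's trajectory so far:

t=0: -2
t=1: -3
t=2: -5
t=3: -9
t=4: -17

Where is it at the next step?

-33

Step-to-step displacements: -1, -2, -4, -8; each is 2× the previous.
step 5: -17 − 16 → -33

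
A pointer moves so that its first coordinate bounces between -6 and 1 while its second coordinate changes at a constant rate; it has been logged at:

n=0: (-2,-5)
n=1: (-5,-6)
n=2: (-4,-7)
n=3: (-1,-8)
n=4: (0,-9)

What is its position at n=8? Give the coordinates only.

(0,-13)

The first coordinate reflects between -6 and 1, moving 3 per step.
  step 5: 0 → -3
  step 6: -3 → -6
  step 7: -6 → -3
  step 8: -3 → 0
The second coordinate changes by -1 each step: at step 8 it is -13.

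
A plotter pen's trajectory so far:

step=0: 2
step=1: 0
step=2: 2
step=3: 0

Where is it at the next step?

Step-to-step displacements: -2, +2, -2; each is -1× the previous.
step 4: 0 + 2 → 2

2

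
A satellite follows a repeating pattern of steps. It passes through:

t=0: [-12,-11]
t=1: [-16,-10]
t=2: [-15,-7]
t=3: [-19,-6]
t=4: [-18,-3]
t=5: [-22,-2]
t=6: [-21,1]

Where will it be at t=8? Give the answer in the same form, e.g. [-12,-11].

[-24,5]

Step-to-step displacements: [-4,+1], [+1,+3], [-4,+1], [+1,+3], [-4,+1], [+1,+3] — a repeating cycle of length 2.
step 7: apply [-4,+1] → [-25,2]
step 8: apply [+1,+3] → [-24,5]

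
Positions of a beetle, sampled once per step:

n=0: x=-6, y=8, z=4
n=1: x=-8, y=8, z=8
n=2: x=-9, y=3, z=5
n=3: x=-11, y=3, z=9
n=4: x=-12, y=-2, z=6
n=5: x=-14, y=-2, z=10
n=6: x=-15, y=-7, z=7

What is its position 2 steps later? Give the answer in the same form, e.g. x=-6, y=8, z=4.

x=-18, y=-12, z=8

The moves between consecutive positions are (-2, +0, +4), (-1, -5, -3), (-2, +0, +4), (-1, -5, -3), (-2, +0, +4), (-1, -5, -3); they repeat the 2-cycle [(-2, +0, +4), (-1, -5, -3)].
step 7: apply (-2, +0, +4) → x=-17, y=-7, z=11
step 8: apply (-1, -5, -3) → x=-18, y=-12, z=8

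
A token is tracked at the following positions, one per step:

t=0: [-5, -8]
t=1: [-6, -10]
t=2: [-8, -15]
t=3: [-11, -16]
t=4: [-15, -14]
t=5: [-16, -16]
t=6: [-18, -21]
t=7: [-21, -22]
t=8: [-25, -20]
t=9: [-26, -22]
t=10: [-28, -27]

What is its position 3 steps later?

[-36, -28]

Differencing gives [-1, -2], [-2, -5], [-3, -1], [-4, +2], [-1, -2], [-2, -5], [-3, -1], [-4, +2], [-1, -2], [-2, -5]. This is the pattern [-1, -2], [-2, -5], [-3, -1], [-4, +2] repeated.
step 11: apply [-3, -1] → [-31, -28]
step 12: apply [-4, +2] → [-35, -26]
step 13: apply [-1, -2] → [-36, -28]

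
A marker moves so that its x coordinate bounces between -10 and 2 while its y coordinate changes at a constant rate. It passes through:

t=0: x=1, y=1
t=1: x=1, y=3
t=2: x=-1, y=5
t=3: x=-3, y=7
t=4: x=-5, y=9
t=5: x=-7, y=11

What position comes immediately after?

The x coordinate travels 2 per step and bounces off the walls at -10 and 2.
  step 6: -7 → -9
The y coordinate changes by +2 each step: at step 6 it is 13.

x=-9, y=13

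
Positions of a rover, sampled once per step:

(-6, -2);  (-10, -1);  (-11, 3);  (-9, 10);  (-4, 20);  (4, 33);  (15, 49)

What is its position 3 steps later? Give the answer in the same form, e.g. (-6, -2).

(66, 115)

First differences are (-4, +1), (-1, +4), (+2, +7), (+5, +10), (+8, +13), (+11, +16); their common second difference is (+3, +3) (constant acceleration).
step 7: (15, 49) + (+14, +19) → (29, 68)
step 8: (29, 68) + (+17, +22) → (46, 90)
step 9: (46, 90) + (+20, +25) → (66, 115)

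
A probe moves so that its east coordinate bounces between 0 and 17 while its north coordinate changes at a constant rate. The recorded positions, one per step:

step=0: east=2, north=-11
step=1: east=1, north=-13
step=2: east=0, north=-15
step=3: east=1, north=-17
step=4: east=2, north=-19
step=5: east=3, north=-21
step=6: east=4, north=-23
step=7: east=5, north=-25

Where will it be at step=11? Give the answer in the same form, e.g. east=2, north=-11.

The east coordinate travels 1 per step and bounces off the walls at 0 and 17.
  step 8: 5 → 6
  step 9: 6 → 7
  step 10: 7 → 8
  step 11: 8 → 9
The north coordinate changes by -2 each step: at step 11 it is -33.

east=9, north=-33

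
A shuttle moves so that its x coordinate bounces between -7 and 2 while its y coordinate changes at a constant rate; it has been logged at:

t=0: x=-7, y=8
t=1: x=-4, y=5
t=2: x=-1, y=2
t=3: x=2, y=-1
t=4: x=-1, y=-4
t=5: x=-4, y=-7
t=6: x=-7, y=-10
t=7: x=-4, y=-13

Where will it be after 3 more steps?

x=-1, y=-22

The x coordinate reflects between -7 and 2, moving 3 per step.
  step 8: -4 → -1
  step 9: -1 → 2
  step 10: 2 → -1
The y coordinate changes by -3 each step: at step 10 it is -22.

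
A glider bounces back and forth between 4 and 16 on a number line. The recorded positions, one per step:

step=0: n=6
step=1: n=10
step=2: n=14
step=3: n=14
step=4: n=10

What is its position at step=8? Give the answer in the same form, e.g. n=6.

n=14

The value reflects between 4 and 16, moving 4 per step.
  step 5: 10 → 6
  step 6: 6 → 6
  step 7: 6 → 10
  step 8: 10 → 14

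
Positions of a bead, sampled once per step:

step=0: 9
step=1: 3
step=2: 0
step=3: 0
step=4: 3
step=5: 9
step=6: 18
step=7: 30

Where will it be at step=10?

Taking differences between consecutive positions: -6, -3, +0, +3, +6, +9, +12. These grow by +3 each step.
step 8: 30 + 15 → 45
step 9: 45 + 18 → 63
step 10: 63 + 21 → 84

84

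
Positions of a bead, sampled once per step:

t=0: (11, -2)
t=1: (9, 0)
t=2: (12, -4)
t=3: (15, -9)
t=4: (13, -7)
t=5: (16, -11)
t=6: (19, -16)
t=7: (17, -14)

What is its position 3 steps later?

(21, -21)

Step-to-step displacements: (-2, +2), (+3, -4), (+3, -5), (-2, +2), (+3, -4), (+3, -5), (-2, +2) — a repeating cycle of length 3.
step 8: apply (+3, -4) → (20, -18)
step 9: apply (+3, -5) → (23, -23)
step 10: apply (-2, +2) → (21, -21)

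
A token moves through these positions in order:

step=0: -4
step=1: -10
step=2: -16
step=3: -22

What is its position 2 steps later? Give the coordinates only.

The position changes by -6 every step.
step 4: -22 − 6 → -28
step 5: -28 − 6 → -34

-34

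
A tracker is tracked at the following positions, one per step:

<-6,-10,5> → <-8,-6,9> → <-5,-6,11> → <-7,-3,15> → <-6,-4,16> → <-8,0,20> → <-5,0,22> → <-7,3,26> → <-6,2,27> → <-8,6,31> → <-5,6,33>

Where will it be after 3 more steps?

Step-to-step displacements: <-2,+4,+4>, <+3,+0,+2>, <-2,+3,+4>, <+1,-1,+1>, <-2,+4,+4>, <+3,+0,+2>, <-2,+3,+4>, <+1,-1,+1>, <-2,+4,+4>, <+3,+0,+2> — a repeating cycle of length 4.
step 11: apply <-2,+3,+4> → <-7,9,37>
step 12: apply <+1,-1,+1> → <-6,8,38>
step 13: apply <-2,+4,+4> → <-8,12,42>

<-8,12,42>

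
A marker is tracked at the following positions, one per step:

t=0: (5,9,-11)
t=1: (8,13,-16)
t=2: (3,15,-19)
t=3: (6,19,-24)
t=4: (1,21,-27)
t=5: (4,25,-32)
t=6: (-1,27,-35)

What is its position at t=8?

(-3,33,-43)

Differencing gives (+3,+4,-5), (-5,+2,-3), (+3,+4,-5), (-5,+2,-3), (+3,+4,-5), (-5,+2,-3). This is the pattern (+3,+4,-5), (-5,+2,-3) repeated.
step 7: apply (+3,+4,-5) → (2,31,-40)
step 8: apply (-5,+2,-3) → (-3,33,-43)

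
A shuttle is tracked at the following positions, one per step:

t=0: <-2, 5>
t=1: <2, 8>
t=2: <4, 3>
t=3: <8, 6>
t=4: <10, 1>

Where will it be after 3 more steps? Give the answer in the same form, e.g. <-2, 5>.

<20, 2>

Step-to-step displacements: <+4, +3>, <+2, -5>, <+4, +3>, <+2, -5> — a repeating cycle of length 2.
step 5: apply <+4, +3> → <14, 4>
step 6: apply <+2, -5> → <16, -1>
step 7: apply <+4, +3> → <20, 2>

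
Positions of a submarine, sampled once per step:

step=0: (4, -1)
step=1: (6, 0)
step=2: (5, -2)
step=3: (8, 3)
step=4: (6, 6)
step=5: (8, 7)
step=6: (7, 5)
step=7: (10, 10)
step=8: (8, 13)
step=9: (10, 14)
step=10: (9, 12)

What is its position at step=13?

The moves between consecutive positions are (+2, +1), (-1, -2), (+3, +5), (-2, +3), (+2, +1), (-1, -2), (+3, +5), (-2, +3), (+2, +1), (-1, -2); they repeat the 4-cycle [(+2, +1), (-1, -2), (+3, +5), (-2, +3)].
step 11: apply (+3, +5) → (12, 17)
step 12: apply (-2, +3) → (10, 20)
step 13: apply (+2, +1) → (12, 21)

(12, 21)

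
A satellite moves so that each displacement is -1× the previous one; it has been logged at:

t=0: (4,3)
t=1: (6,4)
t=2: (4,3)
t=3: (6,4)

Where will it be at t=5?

(6,4)

Consecutive displacements (+2,+1), (-2,-1), (+2,+1) scale by a factor of -1 each step.
step 4: (6,4) + (-2,-1) → (4,3)
step 5: (4,3) + (+2,+1) → (6,4)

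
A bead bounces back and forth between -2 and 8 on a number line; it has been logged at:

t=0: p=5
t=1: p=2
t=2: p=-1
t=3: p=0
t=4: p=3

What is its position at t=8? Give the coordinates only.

The value travels 3 per step and bounces off the walls at -2 and 8.
  step 5: 3 → 6
  step 6: 6 → 7
  step 7: 7 → 4
  step 8: 4 → 1

p=1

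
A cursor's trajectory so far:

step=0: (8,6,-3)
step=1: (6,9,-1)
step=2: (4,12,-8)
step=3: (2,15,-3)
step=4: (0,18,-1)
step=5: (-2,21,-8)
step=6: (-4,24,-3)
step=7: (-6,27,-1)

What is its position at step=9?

(-10,33,-3)

First: linear, -2 per step → -10 at step 9.
Second: linear, +3 per step → 33 at step 9.
Third: cycles through -3, -1, -8 every 3 steps. Step 9 lands at position 0 of the cycle → -3.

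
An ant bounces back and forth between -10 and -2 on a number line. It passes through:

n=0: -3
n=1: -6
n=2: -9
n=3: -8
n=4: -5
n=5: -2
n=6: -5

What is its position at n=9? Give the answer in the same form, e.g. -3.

-6

The value reflects between -10 and -2, moving 3 per step.
  step 7: -5 → -8
  step 8: -8 → -9
  step 9: -9 → -6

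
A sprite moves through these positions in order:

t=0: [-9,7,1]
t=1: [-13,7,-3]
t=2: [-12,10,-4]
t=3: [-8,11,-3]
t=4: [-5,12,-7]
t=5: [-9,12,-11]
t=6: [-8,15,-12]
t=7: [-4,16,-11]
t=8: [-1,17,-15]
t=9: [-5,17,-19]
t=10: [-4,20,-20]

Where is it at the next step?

[0,21,-19]

Differencing gives [-4,+0,-4], [+1,+3,-1], [+4,+1,+1], [+3,+1,-4], [-4,+0,-4], [+1,+3,-1], [+4,+1,+1], [+3,+1,-4], [-4,+0,-4], [+1,+3,-1]. This is the pattern [-4,+0,-4], [+1,+3,-1], [+4,+1,+1], [+3,+1,-4] repeated.
step 11: apply [+4,+1,+1] → [0,21,-19]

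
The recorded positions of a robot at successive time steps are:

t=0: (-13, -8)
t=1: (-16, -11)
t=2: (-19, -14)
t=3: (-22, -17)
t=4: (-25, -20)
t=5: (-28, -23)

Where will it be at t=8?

Each step adds (-3, -3) to the position.
step 6: (-28, -23) + (-3, -3) → (-31, -26)
step 7: (-31, -26) + (-3, -3) → (-34, -29)
step 8: (-34, -29) + (-3, -3) → (-37, -32)

(-37, -32)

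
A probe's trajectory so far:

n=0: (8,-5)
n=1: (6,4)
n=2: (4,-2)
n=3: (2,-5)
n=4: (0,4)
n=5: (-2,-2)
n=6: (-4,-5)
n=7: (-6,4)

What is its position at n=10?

(-12,4)

First: linear, -2 per step → -12 at step 10.
Second: cycles through -5, 4, -2 every 3 steps. Step 10 lands at position 1 of the cycle → 4.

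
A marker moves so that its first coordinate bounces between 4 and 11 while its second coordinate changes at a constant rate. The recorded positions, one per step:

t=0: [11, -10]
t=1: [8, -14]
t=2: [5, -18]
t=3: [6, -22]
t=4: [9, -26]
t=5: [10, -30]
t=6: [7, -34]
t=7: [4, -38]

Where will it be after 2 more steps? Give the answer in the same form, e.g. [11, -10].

[10, -46]

The first coordinate travels 3 per step and bounces off the walls at 4 and 11.
  step 8: 4 → 7
  step 9: 7 → 10
The second coordinate changes by -4 each step: at step 9 it is -46.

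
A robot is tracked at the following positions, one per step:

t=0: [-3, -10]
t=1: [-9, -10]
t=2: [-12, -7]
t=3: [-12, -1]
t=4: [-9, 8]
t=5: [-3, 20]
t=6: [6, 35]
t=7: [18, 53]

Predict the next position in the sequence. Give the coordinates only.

[33, 74]

Successive displacements: [-6, +0], [-3, +3], [+0, +6], [+3, +9], [+6, +12], [+9, +15], [+12, +18] — each changes by [+3, +3].
step 8: [18, 53] + [+15, +21] → [33, 74]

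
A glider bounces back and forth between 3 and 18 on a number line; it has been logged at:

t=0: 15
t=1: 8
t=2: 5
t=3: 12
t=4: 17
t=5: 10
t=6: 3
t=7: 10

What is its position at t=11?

8

The value travels 7 per step and bounces off the walls at 3 and 18.
  step 8: 10 → 17
  step 9: 17 → 12
  step 10: 12 → 5
  step 11: 5 → 8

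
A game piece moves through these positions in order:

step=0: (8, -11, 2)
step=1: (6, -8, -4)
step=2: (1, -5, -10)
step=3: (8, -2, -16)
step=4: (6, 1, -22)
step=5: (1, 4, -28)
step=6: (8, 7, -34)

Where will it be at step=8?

(1, 13, -46)

The first coordinate repeats the cycle [8, 6, 1] with period 3; step 8 mod 3 = 2, giving 1.
The second coordinate changes by +3 each step, so at step 8 it is -11 + 8·(3) = 13.
The third coordinate changes by -6 each step, so at step 8 it is 2 + 8·(-6) = -46.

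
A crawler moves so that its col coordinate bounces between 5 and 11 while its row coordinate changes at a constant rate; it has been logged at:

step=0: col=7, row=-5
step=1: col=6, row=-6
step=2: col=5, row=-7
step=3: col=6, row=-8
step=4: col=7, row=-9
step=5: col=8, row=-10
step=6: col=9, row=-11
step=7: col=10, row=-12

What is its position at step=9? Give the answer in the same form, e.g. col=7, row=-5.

The col coordinate reflects between 5 and 11, moving 1 per step.
  step 8: 10 → 11
  step 9: 11 → 10
The row coordinate changes by -1 each step: at step 9 it is -14.

col=10, row=-14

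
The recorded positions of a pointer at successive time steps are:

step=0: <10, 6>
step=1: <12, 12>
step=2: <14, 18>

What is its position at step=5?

The position changes by <+2, +6> every step.
step 3: <14, 18> + <+2, +6> → <16, 24>
step 4: <16, 24> + <+2, +6> → <18, 30>
step 5: <18, 30> + <+2, +6> → <20, 36>

<20, 36>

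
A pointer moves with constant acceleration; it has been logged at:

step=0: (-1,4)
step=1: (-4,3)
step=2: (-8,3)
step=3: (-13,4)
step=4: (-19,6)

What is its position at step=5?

(-26,9)

Taking differences between consecutive positions: (-3,-1), (-4,+0), (-5,+1), (-6,+2). These grow by (-1,+1) each step.
step 5: (-19,6) + (-7,+3) → (-26,9)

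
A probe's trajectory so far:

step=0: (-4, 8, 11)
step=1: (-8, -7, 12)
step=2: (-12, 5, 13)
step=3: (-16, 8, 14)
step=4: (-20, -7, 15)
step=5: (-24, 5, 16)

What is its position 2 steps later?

First: linear, -4 per step → -32 at step 7.
Second: cycles through 8, -7, 5 every 3 steps. Step 7 lands at position 1 of the cycle → -7.
Third: linear, +1 per step → 18 at step 7.

(-32, -7, 18)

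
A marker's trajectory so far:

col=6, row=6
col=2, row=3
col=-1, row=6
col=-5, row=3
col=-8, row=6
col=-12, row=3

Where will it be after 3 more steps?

Differencing gives (-4,-3), (-3,+3), (-4,-3), (-3,+3), (-4,-3). This is the pattern (-4,-3), (-3,+3) repeated.
step 6: apply (-3,+3) → col=-15, row=6
step 7: apply (-4,-3) → col=-19, row=3
step 8: apply (-3,+3) → col=-22, row=6

col=-22, row=6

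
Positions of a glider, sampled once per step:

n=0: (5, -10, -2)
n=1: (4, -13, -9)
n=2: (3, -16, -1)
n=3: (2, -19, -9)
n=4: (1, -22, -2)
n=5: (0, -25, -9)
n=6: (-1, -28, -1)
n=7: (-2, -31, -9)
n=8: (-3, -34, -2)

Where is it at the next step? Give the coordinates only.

(-4, -37, -9)

First: linear, -1 per step → -4 at step 9.
Second: linear, -3 per step → -37 at step 9.
Third: cycles through -2, -9, -1, -9 every 4 steps. Step 9 lands at position 1 of the cycle → -9.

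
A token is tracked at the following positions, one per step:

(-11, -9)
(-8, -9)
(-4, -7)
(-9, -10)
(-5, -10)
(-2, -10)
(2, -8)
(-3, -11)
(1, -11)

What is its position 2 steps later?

The moves between consecutive positions are (+3, +0), (+4, +2), (-5, -3), (+4, +0), (+3, +0), (+4, +2), (-5, -3), (+4, +0); they repeat the 4-cycle [(+3, +0), (+4, +2), (-5, -3), (+4, +0)].
step 9: apply (+3, +0) → (4, -11)
step 10: apply (+4, +2) → (8, -9)

(8, -9)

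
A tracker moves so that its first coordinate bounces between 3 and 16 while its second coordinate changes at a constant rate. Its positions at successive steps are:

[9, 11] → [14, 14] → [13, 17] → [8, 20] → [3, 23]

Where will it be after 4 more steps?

[9, 35]

The first coordinate reflects between 3 and 16, moving 5 per step.
  step 5: 3 → 8
  step 6: 8 → 13
  step 7: 13 → 14
  step 8: 14 → 9
The second coordinate changes by +3 each step: at step 8 it is 35.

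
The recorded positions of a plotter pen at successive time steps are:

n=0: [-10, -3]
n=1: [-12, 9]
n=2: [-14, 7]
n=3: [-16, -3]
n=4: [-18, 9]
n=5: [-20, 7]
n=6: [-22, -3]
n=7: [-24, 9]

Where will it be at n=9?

The first coordinate changes by -2 each step, so at step 9 it is -10 + 9·(-2) = -28.
The second coordinate repeats the cycle [-3, 9, 7] with period 3; step 9 mod 3 = 0, giving -3.

[-28, -3]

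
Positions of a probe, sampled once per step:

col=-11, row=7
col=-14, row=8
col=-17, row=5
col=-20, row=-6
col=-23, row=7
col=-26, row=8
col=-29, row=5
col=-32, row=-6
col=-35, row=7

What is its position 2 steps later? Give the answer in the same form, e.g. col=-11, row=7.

col=-41, row=5

The col coordinate changes by -3 each step, so at step 10 it is -11 + 10·(-3) = -41.
The row coordinate repeats the cycle [7, 8, 5, -6] with period 4; step 10 mod 4 = 2, giving 5.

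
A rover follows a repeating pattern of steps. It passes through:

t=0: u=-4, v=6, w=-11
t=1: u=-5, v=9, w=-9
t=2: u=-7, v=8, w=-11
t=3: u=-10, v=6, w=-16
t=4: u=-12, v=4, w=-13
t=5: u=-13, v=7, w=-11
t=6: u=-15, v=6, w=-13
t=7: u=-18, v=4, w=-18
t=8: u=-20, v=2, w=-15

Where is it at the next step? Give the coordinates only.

The moves between consecutive positions are (-1, +3, +2), (-2, -1, -2), (-3, -2, -5), (-2, -2, +3), (-1, +3, +2), (-2, -1, -2), (-3, -2, -5), (-2, -2, +3); they repeat the 4-cycle [(-1, +3, +2), (-2, -1, -2), (-3, -2, -5), (-2, -2, +3)].
step 9: apply (-1, +3, +2) → u=-21, v=5, w=-13

u=-21, v=5, w=-13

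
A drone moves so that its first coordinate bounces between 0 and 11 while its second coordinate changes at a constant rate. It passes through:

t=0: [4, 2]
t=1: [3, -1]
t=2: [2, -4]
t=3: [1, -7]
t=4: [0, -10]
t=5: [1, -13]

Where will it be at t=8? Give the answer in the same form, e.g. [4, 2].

The first coordinate travels 1 per step and bounces off the walls at 0 and 11.
  step 6: 1 → 2
  step 7: 2 → 3
  step 8: 3 → 4
The second coordinate changes by -3 each step: at step 8 it is -22.

[4, -22]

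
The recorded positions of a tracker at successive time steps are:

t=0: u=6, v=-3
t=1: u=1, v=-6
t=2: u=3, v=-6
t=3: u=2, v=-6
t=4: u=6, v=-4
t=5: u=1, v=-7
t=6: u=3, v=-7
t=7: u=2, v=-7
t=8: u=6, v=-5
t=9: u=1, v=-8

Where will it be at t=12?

Step-to-step displacements: (-5,-3), (+2,+0), (-1,+0), (+4,+2), (-5,-3), (+2,+0), (-1,+0), (+4,+2), (-5,-3) — a repeating cycle of length 4.
step 10: apply (+2,+0) → u=3, v=-8
step 11: apply (-1,+0) → u=2, v=-8
step 12: apply (+4,+2) → u=6, v=-6

u=6, v=-6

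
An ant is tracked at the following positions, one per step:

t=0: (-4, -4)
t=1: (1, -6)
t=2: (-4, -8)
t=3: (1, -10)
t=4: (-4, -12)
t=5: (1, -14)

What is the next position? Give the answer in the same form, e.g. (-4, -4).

(-4, -16)

The first coordinate repeats the cycle [-4, 1] with period 2; step 6 mod 2 = 0, giving -4.
The second coordinate changes by -2 each step, so at step 6 it is -4 + 6·(-2) = -16.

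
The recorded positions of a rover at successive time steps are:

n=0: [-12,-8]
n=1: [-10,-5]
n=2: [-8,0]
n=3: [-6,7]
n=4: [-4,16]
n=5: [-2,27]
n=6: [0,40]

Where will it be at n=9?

[6,91]

Successive displacements: [+2,+3], [+2,+5], [+2,+7], [+2,+9], [+2,+11], [+2,+13] — each changes by [+0,+2].
step 7: [0,40] + [+2,+15] → [2,55]
step 8: [2,55] + [+2,+17] → [4,72]
step 9: [4,72] + [+2,+19] → [6,91]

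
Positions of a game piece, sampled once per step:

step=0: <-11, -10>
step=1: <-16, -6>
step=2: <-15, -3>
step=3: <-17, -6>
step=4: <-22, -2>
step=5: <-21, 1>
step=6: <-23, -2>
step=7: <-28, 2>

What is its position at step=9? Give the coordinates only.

<-29, 2>

Step-to-step displacements: <-5, +4>, <+1, +3>, <-2, -3>, <-5, +4>, <+1, +3>, <-2, -3>, <-5, +4> — a repeating cycle of length 3.
step 8: apply <+1, +3> → <-27, 5>
step 9: apply <-2, -3> → <-29, 2>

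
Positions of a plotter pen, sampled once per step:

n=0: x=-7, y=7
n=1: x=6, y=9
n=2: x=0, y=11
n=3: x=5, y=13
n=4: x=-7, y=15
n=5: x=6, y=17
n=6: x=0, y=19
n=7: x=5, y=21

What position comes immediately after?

X: cycles through -7, 6, 0, 5 every 4 steps. Step 8 lands at position 0 of the cycle → -7.
Y: linear, +2 per step → 23 at step 8.

x=-7, y=23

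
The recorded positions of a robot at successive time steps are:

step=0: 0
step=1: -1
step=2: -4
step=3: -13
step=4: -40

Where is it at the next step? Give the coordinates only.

-121

Consecutive displacements -1, -3, -9, -27 scale by a factor of 3 each step.
step 5: -40 − 81 → -121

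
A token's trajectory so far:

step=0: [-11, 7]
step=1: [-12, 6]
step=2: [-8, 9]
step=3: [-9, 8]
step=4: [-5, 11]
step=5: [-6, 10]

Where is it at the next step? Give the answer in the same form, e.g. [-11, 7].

[-2, 13]

Step-to-step displacements: [-1, -1], [+4, +3], [-1, -1], [+4, +3], [-1, -1] — a repeating cycle of length 2.
step 6: apply [+4, +3] → [-2, 13]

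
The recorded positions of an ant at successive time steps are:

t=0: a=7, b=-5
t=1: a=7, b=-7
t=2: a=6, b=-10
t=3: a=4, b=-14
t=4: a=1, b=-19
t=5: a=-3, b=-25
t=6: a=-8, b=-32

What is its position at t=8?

a=-21, b=-49

Taking differences between consecutive positions: (+0, -2), (-1, -3), (-2, -4), (-3, -5), (-4, -6), (-5, -7). These grow by (-1, -1) each step.
step 7: a=-8, b=-32 + (-6, -8) → a=-14, b=-40
step 8: a=-14, b=-40 + (-7, -9) → a=-21, b=-49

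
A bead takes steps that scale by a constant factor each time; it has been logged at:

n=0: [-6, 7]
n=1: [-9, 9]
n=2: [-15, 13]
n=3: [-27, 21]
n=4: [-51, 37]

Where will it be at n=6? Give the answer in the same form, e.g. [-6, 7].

Step-to-step displacements: [-3, +2], [-6, +4], [-12, +8], [-24, +16]; each is 2× the previous.
step 5: [-51, 37] + [-48, +32] → [-99, 69]
step 6: [-99, 69] + [-96, +64] → [-195, 133]

[-195, 133]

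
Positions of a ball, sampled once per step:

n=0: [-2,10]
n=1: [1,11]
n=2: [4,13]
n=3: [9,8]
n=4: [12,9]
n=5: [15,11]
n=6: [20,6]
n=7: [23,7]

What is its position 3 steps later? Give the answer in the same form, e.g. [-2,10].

[34,5]

Differencing gives [+3,+1], [+3,+2], [+5,-5], [+3,+1], [+3,+2], [+5,-5], [+3,+1]. This is the pattern [+3,+1], [+3,+2], [+5,-5] repeated.
step 8: apply [+3,+2] → [26,9]
step 9: apply [+5,-5] → [31,4]
step 10: apply [+3,+1] → [34,5]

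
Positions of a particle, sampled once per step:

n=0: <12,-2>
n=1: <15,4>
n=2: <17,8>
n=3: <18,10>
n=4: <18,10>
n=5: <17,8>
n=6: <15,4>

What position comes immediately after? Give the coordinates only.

<12,-2>

Successive displacements: <+3,+6>, <+2,+4>, <+1,+2>, <+0,+0>, <-1,-2>, <-2,-4> — each changes by <-1,-2>.
step 7: <15,4> + <-3,-6> → <12,-2>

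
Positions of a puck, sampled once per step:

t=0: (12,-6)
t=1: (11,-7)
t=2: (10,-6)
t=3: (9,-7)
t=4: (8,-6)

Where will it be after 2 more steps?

(6,-6)

The first coordinate changes by -1 each step, so at step 6 it is 12 + 6·(-1) = 6.
The second coordinate repeats the cycle [-6, -7] with period 2; step 6 mod 2 = 0, giving -6.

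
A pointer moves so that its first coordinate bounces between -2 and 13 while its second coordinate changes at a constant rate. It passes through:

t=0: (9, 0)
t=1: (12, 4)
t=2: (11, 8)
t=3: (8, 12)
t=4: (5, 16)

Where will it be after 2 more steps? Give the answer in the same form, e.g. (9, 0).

(-1, 24)

The first coordinate travels 3 per step and bounces off the walls at -2 and 13.
  step 5: 5 → 2
  step 6: 2 → -1
The second coordinate changes by +4 each step: at step 6 it is 24.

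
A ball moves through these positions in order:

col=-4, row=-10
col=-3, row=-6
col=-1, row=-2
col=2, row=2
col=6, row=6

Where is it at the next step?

col=11, row=10

First differences are (+1, +4), (+2, +4), (+3, +4), (+4, +4); their common second difference is (+1, +0) (constant acceleration).
step 5: col=6, row=6 + (+5, +4) → col=11, row=10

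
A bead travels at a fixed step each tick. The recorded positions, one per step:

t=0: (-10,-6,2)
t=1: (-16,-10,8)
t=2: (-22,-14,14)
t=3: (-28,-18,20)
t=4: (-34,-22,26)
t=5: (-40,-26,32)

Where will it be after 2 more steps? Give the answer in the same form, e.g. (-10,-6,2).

(-52,-34,44)

Constant displacement of (-6,-4,+6) per step.
step 6: (-40,-26,32) + (-6,-4,+6) → (-46,-30,38)
step 7: (-46,-30,38) + (-6,-4,+6) → (-52,-34,44)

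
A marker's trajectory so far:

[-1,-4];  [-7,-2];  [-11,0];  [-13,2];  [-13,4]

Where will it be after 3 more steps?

[-1,10]

First differences are [-6,+2], [-4,+2], [-2,+2], [+0,+2]; their common second difference is [+2,+0] (constant acceleration).
step 5: [-13,4] + [+2,+2] → [-11,6]
step 6: [-11,6] + [+4,+2] → [-7,8]
step 7: [-7,8] + [+6,+2] → [-1,10]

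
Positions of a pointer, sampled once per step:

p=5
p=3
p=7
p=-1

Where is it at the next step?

Step-to-step displacements: -2, +4, -8; each is -2× the previous.
step 4: -1 + 16 → p=15

p=15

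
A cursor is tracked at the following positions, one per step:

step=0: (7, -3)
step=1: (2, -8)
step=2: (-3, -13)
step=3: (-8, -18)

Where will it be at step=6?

(-23, -33)

The position changes by (-5, -5) every step.
step 4: (-8, -18) + (-5, -5) → (-13, -23)
step 5: (-13, -23) + (-5, -5) → (-18, -28)
step 6: (-18, -28) + (-5, -5) → (-23, -33)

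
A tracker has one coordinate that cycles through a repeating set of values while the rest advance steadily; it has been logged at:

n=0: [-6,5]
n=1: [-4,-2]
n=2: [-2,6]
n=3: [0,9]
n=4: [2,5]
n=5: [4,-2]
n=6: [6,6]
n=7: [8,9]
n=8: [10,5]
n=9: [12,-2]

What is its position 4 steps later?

First: linear, +2 per step → 20 at step 13.
Second: cycles through 5, -2, 6, 9 every 4 steps. Step 13 lands at position 1 of the cycle → -2.

[20,-2]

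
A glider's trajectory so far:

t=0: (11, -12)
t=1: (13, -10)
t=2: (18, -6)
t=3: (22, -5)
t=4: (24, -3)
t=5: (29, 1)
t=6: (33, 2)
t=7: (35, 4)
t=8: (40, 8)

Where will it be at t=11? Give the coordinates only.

The moves between consecutive positions are (+2, +2), (+5, +4), (+4, +1), (+2, +2), (+5, +4), (+4, +1), (+2, +2), (+5, +4); they repeat the 3-cycle [(+2, +2), (+5, +4), (+4, +1)].
step 9: apply (+4, +1) → (44, 9)
step 10: apply (+2, +2) → (46, 11)
step 11: apply (+5, +4) → (51, 15)

(51, 15)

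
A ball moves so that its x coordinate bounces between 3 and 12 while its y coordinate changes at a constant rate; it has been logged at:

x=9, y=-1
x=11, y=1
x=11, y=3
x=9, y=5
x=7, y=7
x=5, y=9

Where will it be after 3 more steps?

x=7, y=15

The x coordinate reflects between 3 and 12, moving 2 per step.
  step 6: 5 → 3
  step 7: 3 → 5
  step 8: 5 → 7
The y coordinate changes by +2 each step: at step 8 it is 15.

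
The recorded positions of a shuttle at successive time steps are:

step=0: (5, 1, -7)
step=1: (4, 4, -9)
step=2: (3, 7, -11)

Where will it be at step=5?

(0, 16, -17)

Constant displacement of (-1, +3, -2) per step.
step 3: (3, 7, -11) + (-1, +3, -2) → (2, 10, -13)
step 4: (2, 10, -13) + (-1, +3, -2) → (1, 13, -15)
step 5: (1, 13, -15) + (-1, +3, -2) → (0, 16, -17)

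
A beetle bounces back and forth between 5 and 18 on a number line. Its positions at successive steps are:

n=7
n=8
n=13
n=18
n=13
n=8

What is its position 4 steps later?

The value travels 5 per step and bounces off the walls at 5 and 18.
  step 6: 8 → 7
  step 7: 7 → 12
  step 8: 12 → 17
  step 9: 17 → 14

n=14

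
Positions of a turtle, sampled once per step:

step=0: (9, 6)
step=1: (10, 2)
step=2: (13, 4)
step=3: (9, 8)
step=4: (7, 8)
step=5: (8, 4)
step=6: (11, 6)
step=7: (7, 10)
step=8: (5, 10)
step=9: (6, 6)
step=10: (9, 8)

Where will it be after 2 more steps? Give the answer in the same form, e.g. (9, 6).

The moves between consecutive positions are (+1, -4), (+3, +2), (-4, +4), (-2, +0), (+1, -4), (+3, +2), (-4, +4), (-2, +0), (+1, -4), (+3, +2); they repeat the 4-cycle [(+1, -4), (+3, +2), (-4, +4), (-2, +0)].
step 11: apply (-4, +4) → (5, 12)
step 12: apply (-2, +0) → (3, 12)

(3, 12)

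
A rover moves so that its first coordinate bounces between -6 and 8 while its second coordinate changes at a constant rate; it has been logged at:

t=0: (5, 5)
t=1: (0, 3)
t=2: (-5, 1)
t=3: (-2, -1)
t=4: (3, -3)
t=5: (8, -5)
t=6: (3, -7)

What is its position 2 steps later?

The first coordinate travels 5 per step and bounces off the walls at -6 and 8.
  step 7: 3 → -2
  step 8: -2 → -5
The second coordinate changes by -2 each step: at step 8 it is -11.

(-5, -11)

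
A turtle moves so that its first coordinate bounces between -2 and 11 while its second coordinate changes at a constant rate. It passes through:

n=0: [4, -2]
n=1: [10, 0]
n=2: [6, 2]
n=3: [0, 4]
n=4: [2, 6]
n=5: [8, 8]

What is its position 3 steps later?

[0, 14]

The first coordinate reflects between -2 and 11, moving 6 per step.
  step 6: 8 → 8
  step 7: 8 → 2
  step 8: 2 → 0
The second coordinate changes by +2 each step: at step 8 it is 14.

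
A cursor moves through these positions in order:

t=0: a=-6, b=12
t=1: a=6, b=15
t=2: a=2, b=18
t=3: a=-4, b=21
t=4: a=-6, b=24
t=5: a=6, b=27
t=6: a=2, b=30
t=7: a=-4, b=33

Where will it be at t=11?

a=-4, b=45

A: cycles through -6, 6, 2, -4 every 4 steps. Step 11 lands at position 3 of the cycle → -4.
B: linear, +3 per step → 45 at step 11.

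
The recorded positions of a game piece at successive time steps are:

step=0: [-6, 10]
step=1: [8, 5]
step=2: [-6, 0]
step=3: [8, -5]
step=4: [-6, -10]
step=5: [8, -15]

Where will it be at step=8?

[-6, -30]

The first coordinate repeats the cycle [-6, 8] with period 2; step 8 mod 2 = 0, giving -6.
The second coordinate changes by -5 each step, so at step 8 it is 10 + 8·(-5) = -30.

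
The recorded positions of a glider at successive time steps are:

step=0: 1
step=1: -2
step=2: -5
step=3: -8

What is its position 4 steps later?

Each step adds -3 to the position.
step 4: -8 − 3 → -11
step 5: -11 − 3 → -14
step 6: -14 − 3 → -17
step 7: -17 − 3 → -20

-20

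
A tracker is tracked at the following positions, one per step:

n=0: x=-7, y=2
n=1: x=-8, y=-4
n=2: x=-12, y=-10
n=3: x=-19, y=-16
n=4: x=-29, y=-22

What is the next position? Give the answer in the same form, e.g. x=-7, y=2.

x=-42, y=-28

Successive displacements: (-1, -6), (-4, -6), (-7, -6), (-10, -6) — each changes by (-3, +0).
step 5: x=-29, y=-22 + (-13, -6) → x=-42, y=-28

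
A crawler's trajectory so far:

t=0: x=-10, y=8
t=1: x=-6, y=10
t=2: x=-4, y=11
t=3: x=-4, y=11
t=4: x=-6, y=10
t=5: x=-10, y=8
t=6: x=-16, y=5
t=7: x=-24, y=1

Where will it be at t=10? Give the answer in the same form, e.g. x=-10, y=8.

x=-60, y=-17

First differences are (+4, +2), (+2, +1), (+0, +0), (-2, -1), (-4, -2), (-6, -3), (-8, -4); their common second difference is (-2, -1) (constant acceleration).
step 8: x=-24, y=1 + (-10, -5) → x=-34, y=-4
step 9: x=-34, y=-4 + (-12, -6) → x=-46, y=-10
step 10: x=-46, y=-10 + (-14, -7) → x=-60, y=-17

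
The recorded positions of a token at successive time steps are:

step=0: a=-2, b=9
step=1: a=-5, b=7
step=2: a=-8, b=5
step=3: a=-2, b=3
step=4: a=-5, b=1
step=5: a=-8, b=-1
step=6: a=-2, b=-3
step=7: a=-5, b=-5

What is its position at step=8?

a=-8, b=-7

A: cycles through -2, -5, -8 every 3 steps. Step 8 lands at position 2 of the cycle → -8.
B: linear, -2 per step → -7 at step 8.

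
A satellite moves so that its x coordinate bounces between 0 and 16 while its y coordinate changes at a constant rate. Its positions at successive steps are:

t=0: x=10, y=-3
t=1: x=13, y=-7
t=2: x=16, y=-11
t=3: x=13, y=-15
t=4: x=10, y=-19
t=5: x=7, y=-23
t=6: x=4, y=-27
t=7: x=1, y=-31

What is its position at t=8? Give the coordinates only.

The x coordinate reflects between 0 and 16, moving 3 per step.
  step 8: 1 → 2
The y coordinate changes by -4 each step: at step 8 it is -35.

x=2, y=-35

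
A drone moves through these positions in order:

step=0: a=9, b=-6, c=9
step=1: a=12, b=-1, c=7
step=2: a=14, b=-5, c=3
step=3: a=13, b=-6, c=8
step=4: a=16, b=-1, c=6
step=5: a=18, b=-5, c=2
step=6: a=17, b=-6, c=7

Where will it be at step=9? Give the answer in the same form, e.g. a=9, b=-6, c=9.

Step-to-step displacements: (+3,+5,-2), (+2,-4,-4), (-1,-1,+5), (+3,+5,-2), (+2,-4,-4), (-1,-1,+5) — a repeating cycle of length 3.
step 7: apply (+3,+5,-2) → a=20, b=-1, c=5
step 8: apply (+2,-4,-4) → a=22, b=-5, c=1
step 9: apply (-1,-1,+5) → a=21, b=-6, c=6

a=21, b=-6, c=6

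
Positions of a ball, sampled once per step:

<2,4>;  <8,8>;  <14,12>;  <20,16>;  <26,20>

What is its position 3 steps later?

The position changes by <+6,+4> every step.
step 5: <26,20> + <+6,+4> → <32,24>
step 6: <32,24> + <+6,+4> → <38,28>
step 7: <38,28> + <+6,+4> → <44,32>

<44,32>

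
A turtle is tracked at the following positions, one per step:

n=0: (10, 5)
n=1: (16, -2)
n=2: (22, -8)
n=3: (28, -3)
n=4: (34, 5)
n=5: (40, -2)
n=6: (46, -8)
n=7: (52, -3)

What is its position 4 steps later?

First: linear, +6 per step → 76 at step 11.
Second: cycles through 5, -2, -8, -3 every 4 steps. Step 11 lands at position 3 of the cycle → -3.

(76, -3)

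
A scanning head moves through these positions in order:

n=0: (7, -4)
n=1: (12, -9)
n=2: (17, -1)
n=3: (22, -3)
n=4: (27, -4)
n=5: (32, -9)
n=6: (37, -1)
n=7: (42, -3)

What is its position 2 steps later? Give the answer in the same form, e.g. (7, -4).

(52, -9)

The first coordinate changes by +5 each step, so at step 9 it is 7 + 9·(5) = 52.
The second coordinate repeats the cycle [-4, -9, -1, -3] with period 4; step 9 mod 4 = 1, giving -9.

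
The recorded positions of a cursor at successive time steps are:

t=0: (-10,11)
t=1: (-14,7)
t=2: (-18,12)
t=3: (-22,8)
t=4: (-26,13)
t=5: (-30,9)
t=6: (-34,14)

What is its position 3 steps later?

Step-to-step displacements: (-4,-4), (-4,+5), (-4,-4), (-4,+5), (-4,-4), (-4,+5) — a repeating cycle of length 2.
step 7: apply (-4,-4) → (-38,10)
step 8: apply (-4,+5) → (-42,15)
step 9: apply (-4,-4) → (-46,11)

(-46,11)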